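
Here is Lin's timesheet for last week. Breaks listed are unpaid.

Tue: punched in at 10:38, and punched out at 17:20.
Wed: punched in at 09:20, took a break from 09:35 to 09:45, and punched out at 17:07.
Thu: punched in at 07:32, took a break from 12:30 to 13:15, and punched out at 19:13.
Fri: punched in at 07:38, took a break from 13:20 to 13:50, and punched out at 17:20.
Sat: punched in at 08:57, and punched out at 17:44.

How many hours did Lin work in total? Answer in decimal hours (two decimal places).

Tue: 10:38–17:20 = 6 h 42 min
Wed: 09:20–17:07 = 7 h 47 min; less 10 min break → 7 h 37 min
Thu: 07:32–19:13 = 11 h 41 min; less 45 min break → 10 h 56 min
Fri: 07:38–17:20 = 9 h 42 min; less 30 min break → 9 h 12 min
Sat: 08:57–17:44 = 8 h 47 min
Total: 6 h 42 min + 7 h 37 min + 10 h 56 min + 9 h 12 min + 8 h 47 min = 43 h 14 min.

43.23 hours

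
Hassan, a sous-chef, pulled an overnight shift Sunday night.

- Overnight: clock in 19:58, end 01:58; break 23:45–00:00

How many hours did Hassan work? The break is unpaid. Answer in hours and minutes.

5 h 45 min

Overnight: 19:58 → midnight = 4 h 2 min; midnight → 01:58 = 1 h 58 min; span 6 h 0 min; less 15 min break → 5 h 45 min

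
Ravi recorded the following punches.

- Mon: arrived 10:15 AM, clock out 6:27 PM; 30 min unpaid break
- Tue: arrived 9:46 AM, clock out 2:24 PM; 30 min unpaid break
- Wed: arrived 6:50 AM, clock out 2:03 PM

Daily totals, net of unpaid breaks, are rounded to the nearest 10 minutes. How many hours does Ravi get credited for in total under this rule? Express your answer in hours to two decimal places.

19.00 hours

Mon: 10:15 AM–6:27 PM = 8 h 12 min − 30 min = 7 h 42 min → rounds to 7 h 40 min
Tue: 9:46 AM–2:24 PM = 4 h 38 min − 30 min = 4 h 8 min → rounds to 4 h 10 min
Wed: 6:50 AM–2:03 PM = 7 h 13 min → rounds to 7 h 10 min
Total credited: 19 h 0 min.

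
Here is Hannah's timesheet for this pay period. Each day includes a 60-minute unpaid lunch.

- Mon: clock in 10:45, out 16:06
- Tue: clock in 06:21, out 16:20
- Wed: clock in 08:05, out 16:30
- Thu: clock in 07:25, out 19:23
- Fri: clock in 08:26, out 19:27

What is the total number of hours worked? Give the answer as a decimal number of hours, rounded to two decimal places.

41.73 hours

Mon: 10:45–16:06 = 5 h 21 min; less 60 min break → 4 h 21 min
Tue: 06:21–16:20 = 9 h 59 min; less 60 min break → 8 h 59 min
Wed: 08:05–16:30 = 8 h 25 min; less 60 min break → 7 h 25 min
Thu: 07:25–19:23 = 11 h 58 min; less 60 min break → 10 h 58 min
Fri: 08:26–19:27 = 11 h 1 min; less 60 min break → 10 h 1 min
Total: 4 h 21 min + 8 h 59 min + 7 h 25 min + 10 h 58 min + 10 h 1 min = 41 h 44 min.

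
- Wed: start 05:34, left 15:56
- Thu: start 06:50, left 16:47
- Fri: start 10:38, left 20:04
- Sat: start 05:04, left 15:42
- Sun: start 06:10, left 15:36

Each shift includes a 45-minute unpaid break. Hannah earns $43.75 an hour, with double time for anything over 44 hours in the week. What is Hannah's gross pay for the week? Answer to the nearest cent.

Wed: 05:34–15:56 = 10 h 22 min; less 45 min break → 9 h 37 min
Thu: 06:50–16:47 = 9 h 57 min; less 45 min break → 9 h 12 min
Fri: 10:38–20:04 = 9 h 26 min; less 45 min break → 8 h 41 min
Sat: 05:04–15:42 = 10 h 38 min; less 45 min break → 9 h 53 min
Sun: 06:10–15:36 = 9 h 26 min; less 45 min break → 8 h 41 min
Total worked: 46 h 4 min = 2764 min.
Regular 44 h 0 min = 2640 min at $43.75/h; overtime 2 h 4 min = 124 min at $87.50/h.
Pay = (2640 × $43.75 + 124 × $87.50) ÷ 60 = $2105.83.

$2105.83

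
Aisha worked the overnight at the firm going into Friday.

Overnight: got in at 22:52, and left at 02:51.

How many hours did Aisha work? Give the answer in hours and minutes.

3 h 59 min

Overnight: 22:52 → midnight = 1 h 8 min; midnight → 02:51 = 2 h 51 min; span 3 h 59 min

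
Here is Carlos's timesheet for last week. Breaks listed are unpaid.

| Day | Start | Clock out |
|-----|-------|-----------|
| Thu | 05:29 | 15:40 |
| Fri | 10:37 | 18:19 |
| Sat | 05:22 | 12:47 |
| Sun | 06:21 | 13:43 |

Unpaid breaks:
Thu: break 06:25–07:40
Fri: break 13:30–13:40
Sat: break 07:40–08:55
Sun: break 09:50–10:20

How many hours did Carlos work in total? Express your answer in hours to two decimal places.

29.50 hours

Thu: 05:29–15:40 = 10 h 11 min; less 75 min break → 8 h 56 min
Fri: 10:37–18:19 = 7 h 42 min; less 10 min break → 7 h 32 min
Sat: 05:22–12:47 = 7 h 25 min; less 75 min break → 6 h 10 min
Sun: 06:21–13:43 = 7 h 22 min; less 30 min break → 6 h 52 min
Total: 8 h 56 min + 7 h 32 min + 6 h 10 min + 6 h 52 min = 29 h 30 min.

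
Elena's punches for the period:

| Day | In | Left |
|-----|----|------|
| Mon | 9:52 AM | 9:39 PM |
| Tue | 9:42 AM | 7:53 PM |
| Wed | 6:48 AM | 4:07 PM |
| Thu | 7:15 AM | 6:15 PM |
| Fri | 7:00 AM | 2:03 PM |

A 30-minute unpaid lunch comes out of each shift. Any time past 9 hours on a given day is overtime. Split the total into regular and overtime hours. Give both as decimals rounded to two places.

Mon: 9:52 AM–9:39 PM = 11 h 47 min; less 30 min break → 11 h 17 min
Tue: 9:42 AM–7:53 PM = 10 h 11 min; less 30 min break → 9 h 41 min
Wed: 6:48 AM–4:07 PM = 9 h 19 min; less 30 min break → 8 h 49 min
Thu: 7:15 AM–6:15 PM = 11 h 0 min; less 30 min break → 10 h 30 min
Fri: 7:00 AM–2:03 PM = 7 h 3 min; less 30 min break → 6 h 33 min
Mon reg 9 h 0 min / OT 2 h 17 min; Tue reg 9 h 0 min / OT 0 h 41 min; Wed reg 8 h 49 min / OT 0 h 0 min; Thu reg 9 h 0 min / OT 1 h 30 min; Fri reg 6 h 33 min / OT 0 h 0 min.
Totals: regular 42 h 22 min, overtime 4 h 28 min.

Regular 42.37 hours, overtime 4.47 hours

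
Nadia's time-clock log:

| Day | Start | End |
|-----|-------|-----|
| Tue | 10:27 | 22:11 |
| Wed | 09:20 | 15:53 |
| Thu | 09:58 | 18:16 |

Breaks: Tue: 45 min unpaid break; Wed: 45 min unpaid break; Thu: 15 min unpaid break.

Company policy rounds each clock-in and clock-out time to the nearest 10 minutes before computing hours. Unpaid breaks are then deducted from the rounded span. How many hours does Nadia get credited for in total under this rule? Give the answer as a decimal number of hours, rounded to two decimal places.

Tue: in 10:27→10:30, out 22:11→22:10; 11 h 40 min − 45 min = 10 h 55 min
Wed: in 09:20→09:20, out 15:53→15:50; 6 h 30 min − 45 min = 5 h 45 min
Thu: in 09:58→10:00, out 18:16→18:20; 8 h 20 min − 15 min = 8 h 5 min
Total credited: 24 h 45 min.

24.75 hours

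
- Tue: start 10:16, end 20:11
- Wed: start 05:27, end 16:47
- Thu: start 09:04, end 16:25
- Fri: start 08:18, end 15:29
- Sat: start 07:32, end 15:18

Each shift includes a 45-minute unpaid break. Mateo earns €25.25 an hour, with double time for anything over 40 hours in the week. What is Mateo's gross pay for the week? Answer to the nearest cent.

€1004.95

Tue: 10:16–20:11 = 9 h 55 min; less 45 min break → 9 h 10 min
Wed: 05:27–16:47 = 11 h 20 min; less 45 min break → 10 h 35 min
Thu: 09:04–16:25 = 7 h 21 min; less 45 min break → 6 h 36 min
Fri: 08:18–15:29 = 7 h 11 min; less 45 min break → 6 h 26 min
Sat: 07:32–15:18 = 7 h 46 min; less 45 min break → 7 h 1 min
Total worked: 39 h 48 min = 2388 min.
Regular 39 h 48 min = 2388 min at €25.25/h; overtime 0 h 0 min = 0 min at €50.50/h.
Pay = (2388 × €25.25 + 0 × €50.50) ÷ 60 = €1004.95.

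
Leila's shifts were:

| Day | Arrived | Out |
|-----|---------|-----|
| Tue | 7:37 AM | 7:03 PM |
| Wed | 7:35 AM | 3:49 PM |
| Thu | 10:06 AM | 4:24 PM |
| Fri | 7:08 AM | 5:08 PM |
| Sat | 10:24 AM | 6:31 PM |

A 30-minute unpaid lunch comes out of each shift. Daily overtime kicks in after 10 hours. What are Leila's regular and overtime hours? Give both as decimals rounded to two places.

Tue: 7:37 AM–7:03 PM = 11 h 26 min; less 30 min break → 10 h 56 min
Wed: 7:35 AM–3:49 PM = 8 h 14 min; less 30 min break → 7 h 44 min
Thu: 10:06 AM–4:24 PM = 6 h 18 min; less 30 min break → 5 h 48 min
Fri: 7:08 AM–5:08 PM = 10 h 0 min; less 30 min break → 9 h 30 min
Sat: 10:24 AM–6:31 PM = 8 h 7 min; less 30 min break → 7 h 37 min
Tue reg 10 h 0 min / OT 0 h 56 min; Wed reg 7 h 44 min / OT 0 h 0 min; Thu reg 5 h 48 min / OT 0 h 0 min; Fri reg 9 h 30 min / OT 0 h 0 min; Sat reg 7 h 37 min / OT 0 h 0 min.
Totals: regular 40 h 39 min, overtime 0 h 56 min.

Regular 40.65 hours, overtime 0.93 hours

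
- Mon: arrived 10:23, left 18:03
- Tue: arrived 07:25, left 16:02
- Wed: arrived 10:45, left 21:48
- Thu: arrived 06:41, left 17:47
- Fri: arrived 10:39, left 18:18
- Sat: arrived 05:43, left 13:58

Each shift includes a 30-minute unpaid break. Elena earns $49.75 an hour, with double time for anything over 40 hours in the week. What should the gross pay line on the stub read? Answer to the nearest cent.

Mon: 10:23–18:03 = 7 h 40 min; less 30 min break → 7 h 10 min
Tue: 07:25–16:02 = 8 h 37 min; less 30 min break → 8 h 7 min
Wed: 10:45–21:48 = 11 h 3 min; less 30 min break → 10 h 33 min
Thu: 06:41–17:47 = 11 h 6 min; less 30 min break → 10 h 36 min
Fri: 10:39–18:18 = 7 h 39 min; less 30 min break → 7 h 9 min
Sat: 05:43–13:58 = 8 h 15 min; less 30 min break → 7 h 45 min
Total worked: 51 h 20 min = 3080 min.
Regular 40 h 0 min = 2400 min at $49.75/h; overtime 11 h 20 min = 680 min at $99.50/h.
Pay = (2400 × $49.75 + 680 × $99.50) ÷ 60 = $3117.67.

$3117.67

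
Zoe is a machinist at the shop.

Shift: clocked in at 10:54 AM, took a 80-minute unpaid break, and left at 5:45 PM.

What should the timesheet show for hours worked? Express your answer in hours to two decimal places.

Shift: 10:54 AM–5:45 PM = 6 h 51 min; less 80 min break → 5 h 31 min

5.52 hours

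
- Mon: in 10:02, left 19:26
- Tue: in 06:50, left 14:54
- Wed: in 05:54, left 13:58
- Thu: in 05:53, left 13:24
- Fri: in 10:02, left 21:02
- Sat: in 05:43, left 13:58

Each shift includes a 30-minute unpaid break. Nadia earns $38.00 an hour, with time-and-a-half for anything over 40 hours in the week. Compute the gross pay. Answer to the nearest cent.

Mon: 10:02–19:26 = 9 h 24 min; less 30 min break → 8 h 54 min
Tue: 06:50–14:54 = 8 h 4 min; less 30 min break → 7 h 34 min
Wed: 05:54–13:58 = 8 h 4 min; less 30 min break → 7 h 34 min
Thu: 05:53–13:24 = 7 h 31 min; less 30 min break → 7 h 1 min
Fri: 10:02–21:02 = 11 h 0 min; less 30 min break → 10 h 30 min
Sat: 05:43–13:58 = 8 h 15 min; less 30 min break → 7 h 45 min
Total worked: 49 h 18 min = 2958 min.
Regular 40 h 0 min = 2400 min at $38.00/h; overtime 9 h 18 min = 558 min at $57.00/h.
Pay = (2400 × $38.00 + 558 × $57.00) ÷ 60 = $2050.10.

$2050.10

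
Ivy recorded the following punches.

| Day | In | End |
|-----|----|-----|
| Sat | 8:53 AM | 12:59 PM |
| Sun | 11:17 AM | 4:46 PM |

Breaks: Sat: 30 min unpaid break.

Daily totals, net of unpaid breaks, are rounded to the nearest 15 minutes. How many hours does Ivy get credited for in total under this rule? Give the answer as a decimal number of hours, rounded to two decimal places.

Sat: 8:53 AM–12:59 PM = 4 h 6 min − 30 min = 3 h 36 min → rounds to 3 h 30 min
Sun: 11:17 AM–4:46 PM = 5 h 29 min → rounds to 5 h 30 min
Total credited: 9 h 0 min.

9.00 hours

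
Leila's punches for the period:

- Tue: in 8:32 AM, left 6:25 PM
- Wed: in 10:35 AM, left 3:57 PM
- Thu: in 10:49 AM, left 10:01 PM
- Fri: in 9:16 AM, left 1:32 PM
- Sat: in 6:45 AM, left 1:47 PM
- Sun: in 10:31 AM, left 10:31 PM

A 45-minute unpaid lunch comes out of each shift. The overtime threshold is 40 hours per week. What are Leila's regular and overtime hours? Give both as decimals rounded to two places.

Regular 40.00 hours, overtime 5.25 hours

Tue: 8:32 AM–6:25 PM = 9 h 53 min; less 45 min break → 9 h 8 min
Wed: 10:35 AM–3:57 PM = 5 h 22 min; less 45 min break → 4 h 37 min
Thu: 10:49 AM–10:01 PM = 11 h 12 min; less 45 min break → 10 h 27 min
Fri: 9:16 AM–1:32 PM = 4 h 16 min; less 45 min break → 3 h 31 min
Sat: 6:45 AM–1:47 PM = 7 h 2 min; less 45 min break → 6 h 17 min
Sun: 10:31 AM–10:31 PM = 12 h 0 min; less 45 min break → 11 h 15 min
Total worked: 45 h 15 min = 45.25 h.
Threshold 40 h → overtime 5 h 15 min, regular 40 h 0 min.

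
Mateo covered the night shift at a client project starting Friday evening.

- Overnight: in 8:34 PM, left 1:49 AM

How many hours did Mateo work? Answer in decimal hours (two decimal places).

5.25 hours

Overnight: 8:34 PM → midnight = 3 h 26 min; midnight → 1:49 AM = 1 h 49 min; span 5 h 15 min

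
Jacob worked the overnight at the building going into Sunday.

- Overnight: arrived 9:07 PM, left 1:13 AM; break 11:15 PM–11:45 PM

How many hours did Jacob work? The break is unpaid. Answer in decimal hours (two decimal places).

3.60 hours

Overnight: 9:07 PM → midnight = 2 h 53 min; midnight → 1:13 AM = 1 h 13 min; span 4 h 6 min; less 30 min break → 3 h 36 min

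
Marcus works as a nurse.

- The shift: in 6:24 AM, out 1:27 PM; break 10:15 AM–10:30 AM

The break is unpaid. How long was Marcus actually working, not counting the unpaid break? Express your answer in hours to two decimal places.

6.80 hours

The shift: 6:24 AM–1:27 PM = 7 h 3 min; less 15 min break → 6 h 48 min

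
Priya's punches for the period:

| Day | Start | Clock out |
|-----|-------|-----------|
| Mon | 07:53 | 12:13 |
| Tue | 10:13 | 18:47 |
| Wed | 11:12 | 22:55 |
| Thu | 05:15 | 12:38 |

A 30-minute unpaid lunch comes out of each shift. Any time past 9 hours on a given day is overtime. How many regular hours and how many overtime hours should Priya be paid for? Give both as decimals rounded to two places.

Mon: 07:53–12:13 = 4 h 20 min; less 30 min break → 3 h 50 min
Tue: 10:13–18:47 = 8 h 34 min; less 30 min break → 8 h 4 min
Wed: 11:12–22:55 = 11 h 43 min; less 30 min break → 11 h 13 min
Thu: 05:15–12:38 = 7 h 23 min; less 30 min break → 6 h 53 min
Mon reg 3 h 50 min / OT 0 h 0 min; Tue reg 8 h 4 min / OT 0 h 0 min; Wed reg 9 h 0 min / OT 2 h 13 min; Thu reg 6 h 53 min / OT 0 h 0 min.
Totals: regular 27 h 47 min, overtime 2 h 13 min.

Regular 27.78 hours, overtime 2.22 hours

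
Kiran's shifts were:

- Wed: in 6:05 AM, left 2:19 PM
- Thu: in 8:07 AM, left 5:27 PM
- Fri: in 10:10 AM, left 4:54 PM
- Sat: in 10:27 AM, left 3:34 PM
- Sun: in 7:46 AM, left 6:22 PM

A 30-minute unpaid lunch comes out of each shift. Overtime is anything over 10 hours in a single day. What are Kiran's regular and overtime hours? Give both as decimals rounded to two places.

Wed: 6:05 AM–2:19 PM = 8 h 14 min; less 30 min break → 7 h 44 min
Thu: 8:07 AM–5:27 PM = 9 h 20 min; less 30 min break → 8 h 50 min
Fri: 10:10 AM–4:54 PM = 6 h 44 min; less 30 min break → 6 h 14 min
Sat: 10:27 AM–3:34 PM = 5 h 7 min; less 30 min break → 4 h 37 min
Sun: 7:46 AM–6:22 PM = 10 h 36 min; less 30 min break → 10 h 6 min
Wed reg 7 h 44 min / OT 0 h 0 min; Thu reg 8 h 50 min / OT 0 h 0 min; Fri reg 6 h 14 min / OT 0 h 0 min; Sat reg 4 h 37 min / OT 0 h 0 min; Sun reg 10 h 0 min / OT 0 h 6 min.
Totals: regular 37 h 25 min, overtime 0 h 6 min.

Regular 37.42 hours, overtime 0.10 hours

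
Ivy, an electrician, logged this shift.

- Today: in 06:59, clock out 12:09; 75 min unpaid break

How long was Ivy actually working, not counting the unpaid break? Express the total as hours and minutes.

Today: 06:59–12:09 = 5 h 10 min; less 75 min break → 3 h 55 min

3 h 55 min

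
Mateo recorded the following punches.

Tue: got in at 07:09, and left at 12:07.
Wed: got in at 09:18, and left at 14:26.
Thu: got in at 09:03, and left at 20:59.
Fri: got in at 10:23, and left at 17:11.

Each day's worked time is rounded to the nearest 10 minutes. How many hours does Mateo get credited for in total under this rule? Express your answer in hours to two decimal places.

29.00 hours

Tue: 07:09–12:07 = 4 h 58 min → rounds to 5 h 0 min
Wed: 09:18–14:26 = 5 h 8 min → rounds to 5 h 10 min
Thu: 09:03–20:59 = 11 h 56 min → rounds to 12 h 0 min
Fri: 10:23–17:11 = 6 h 48 min → rounds to 6 h 50 min
Total credited: 29 h 0 min.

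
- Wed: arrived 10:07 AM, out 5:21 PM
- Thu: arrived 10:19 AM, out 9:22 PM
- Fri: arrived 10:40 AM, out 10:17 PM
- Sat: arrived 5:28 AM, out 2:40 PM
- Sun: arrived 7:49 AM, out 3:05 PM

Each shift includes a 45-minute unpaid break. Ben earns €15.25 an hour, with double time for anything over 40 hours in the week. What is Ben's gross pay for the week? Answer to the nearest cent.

Wed: 10:07 AM–5:21 PM = 7 h 14 min; less 45 min break → 6 h 29 min
Thu: 10:19 AM–9:22 PM = 11 h 3 min; less 45 min break → 10 h 18 min
Fri: 10:40 AM–10:17 PM = 11 h 37 min; less 45 min break → 10 h 52 min
Sat: 5:28 AM–2:40 PM = 9 h 12 min; less 45 min break → 8 h 27 min
Sun: 7:49 AM–3:05 PM = 7 h 16 min; less 45 min break → 6 h 31 min
Total worked: 42 h 37 min = 2557 min.
Regular 40 h 0 min = 2400 min at €15.25/h; overtime 2 h 37 min = 157 min at €30.50/h.
Pay = (2400 × €15.25 + 157 × €30.50) ÷ 60 = €689.81.

€689.81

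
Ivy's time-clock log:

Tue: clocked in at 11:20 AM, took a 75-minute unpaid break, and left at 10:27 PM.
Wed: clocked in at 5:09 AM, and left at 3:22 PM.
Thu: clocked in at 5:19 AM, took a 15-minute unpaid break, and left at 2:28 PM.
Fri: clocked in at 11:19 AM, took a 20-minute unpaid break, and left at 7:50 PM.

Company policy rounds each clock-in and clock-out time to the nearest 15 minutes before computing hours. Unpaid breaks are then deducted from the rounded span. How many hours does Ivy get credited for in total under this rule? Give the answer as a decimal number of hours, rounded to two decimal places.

Tue: in 11:20 AM→11:15 AM, out 10:27 PM→10:30 PM; 11 h 15 min − 75 min = 10 h 0 min
Wed: in 5:09 AM→5:15 AM, out 3:22 PM→3:15 PM; 10 h 0 min
Thu: in 5:19 AM→5:15 AM, out 2:28 PM→2:30 PM; 9 h 15 min − 15 min = 9 h 0 min
Fri: in 11:19 AM→11:15 AM, out 7:50 PM→7:45 PM; 8 h 30 min − 20 min = 8 h 10 min
Total credited: 37 h 10 min.

37.17 hours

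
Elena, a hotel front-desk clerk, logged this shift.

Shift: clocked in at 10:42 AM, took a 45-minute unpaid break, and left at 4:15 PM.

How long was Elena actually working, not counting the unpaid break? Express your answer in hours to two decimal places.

Shift: 10:42 AM–4:15 PM = 5 h 33 min; less 45 min break → 4 h 48 min

4.80 hours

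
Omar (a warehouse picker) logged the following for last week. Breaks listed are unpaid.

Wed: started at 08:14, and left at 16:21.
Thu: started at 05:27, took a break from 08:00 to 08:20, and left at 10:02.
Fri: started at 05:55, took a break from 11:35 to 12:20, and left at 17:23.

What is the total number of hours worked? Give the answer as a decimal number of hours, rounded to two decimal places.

23.08 hours

Wed: 08:14–16:21 = 8 h 7 min
Thu: 05:27–10:02 = 4 h 35 min; less 20 min break → 4 h 15 min
Fri: 05:55–17:23 = 11 h 28 min; less 45 min break → 10 h 43 min
Total: 8 h 7 min + 4 h 15 min + 10 h 43 min = 23 h 5 min.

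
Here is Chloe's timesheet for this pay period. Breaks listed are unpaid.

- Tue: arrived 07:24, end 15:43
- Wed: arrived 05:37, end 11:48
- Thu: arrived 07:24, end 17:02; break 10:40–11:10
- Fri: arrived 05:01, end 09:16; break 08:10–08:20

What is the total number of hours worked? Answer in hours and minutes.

Tue: 07:24–15:43 = 8 h 19 min
Wed: 05:37–11:48 = 6 h 11 min
Thu: 07:24–17:02 = 9 h 38 min; less 30 min break → 9 h 8 min
Fri: 05:01–09:16 = 4 h 15 min; less 10 min break → 4 h 5 min
Total: 8 h 19 min + 6 h 11 min + 9 h 8 min + 4 h 5 min = 27 h 43 min.

27 h 43 min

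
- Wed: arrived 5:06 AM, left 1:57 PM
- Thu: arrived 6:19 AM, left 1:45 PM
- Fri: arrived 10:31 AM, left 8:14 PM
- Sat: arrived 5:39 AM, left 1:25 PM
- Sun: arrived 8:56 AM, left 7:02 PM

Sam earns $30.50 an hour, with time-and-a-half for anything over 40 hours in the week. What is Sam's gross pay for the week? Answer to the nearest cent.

$1396.90

Wed: 5:06 AM–1:57 PM = 8 h 51 min
Thu: 6:19 AM–1:45 PM = 7 h 26 min
Fri: 10:31 AM–8:14 PM = 9 h 43 min
Sat: 5:39 AM–1:25 PM = 7 h 46 min
Sun: 8:56 AM–7:02 PM = 10 h 6 min
Total worked: 43 h 52 min = 2632 min.
Regular 40 h 0 min = 2400 min at $30.50/h; overtime 3 h 52 min = 232 min at $45.75/h.
Pay = (2400 × $30.50 + 232 × $45.75) ÷ 60 = $1396.90.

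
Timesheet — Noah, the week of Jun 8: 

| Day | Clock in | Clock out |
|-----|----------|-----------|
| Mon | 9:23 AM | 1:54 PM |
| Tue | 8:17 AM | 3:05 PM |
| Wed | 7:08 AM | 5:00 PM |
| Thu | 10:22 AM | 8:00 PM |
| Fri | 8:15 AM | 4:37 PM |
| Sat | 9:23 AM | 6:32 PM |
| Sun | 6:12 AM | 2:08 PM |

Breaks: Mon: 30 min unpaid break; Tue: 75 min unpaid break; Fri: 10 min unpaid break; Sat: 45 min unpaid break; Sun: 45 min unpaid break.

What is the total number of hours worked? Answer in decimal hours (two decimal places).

52.85 hours

Mon: 9:23 AM–1:54 PM = 4 h 31 min; less 30 min break → 4 h 1 min
Tue: 8:17 AM–3:05 PM = 6 h 48 min; less 75 min break → 5 h 33 min
Wed: 7:08 AM–5:00 PM = 9 h 52 min
Thu: 10:22 AM–8:00 PM = 9 h 38 min
Fri: 8:15 AM–4:37 PM = 8 h 22 min; less 10 min break → 8 h 12 min
Sat: 9:23 AM–6:32 PM = 9 h 9 min; less 45 min break → 8 h 24 min
Sun: 6:12 AM–2:08 PM = 7 h 56 min; less 45 min break → 7 h 11 min
Total: 4 h 1 min + 5 h 33 min + 9 h 52 min + 9 h 38 min + 8 h 12 min + 8 h 24 min + 7 h 11 min = 52 h 51 min.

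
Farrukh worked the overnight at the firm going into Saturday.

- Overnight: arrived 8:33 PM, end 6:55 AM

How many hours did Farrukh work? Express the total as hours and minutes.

Overnight: 8:33 PM → midnight = 3 h 27 min; midnight → 6:55 AM = 6 h 55 min; span 10 h 22 min

10 h 22 min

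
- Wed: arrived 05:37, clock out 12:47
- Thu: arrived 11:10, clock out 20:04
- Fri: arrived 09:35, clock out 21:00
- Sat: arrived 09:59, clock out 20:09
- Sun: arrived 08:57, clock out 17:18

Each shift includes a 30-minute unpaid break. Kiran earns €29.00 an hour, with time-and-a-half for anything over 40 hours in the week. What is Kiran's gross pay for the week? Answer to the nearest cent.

€1312.25

Wed: 05:37–12:47 = 7 h 10 min; less 30 min break → 6 h 40 min
Thu: 11:10–20:04 = 8 h 54 min; less 30 min break → 8 h 24 min
Fri: 09:35–21:00 = 11 h 25 min; less 30 min break → 10 h 55 min
Sat: 09:59–20:09 = 10 h 10 min; less 30 min break → 9 h 40 min
Sun: 08:57–17:18 = 8 h 21 min; less 30 min break → 7 h 51 min
Total worked: 43 h 30 min = 2610 min.
Regular 40 h 0 min = 2400 min at €29.00/h; overtime 3 h 30 min = 210 min at €43.50/h.
Pay = (2400 × €29.00 + 210 × €43.50) ÷ 60 = €1312.25.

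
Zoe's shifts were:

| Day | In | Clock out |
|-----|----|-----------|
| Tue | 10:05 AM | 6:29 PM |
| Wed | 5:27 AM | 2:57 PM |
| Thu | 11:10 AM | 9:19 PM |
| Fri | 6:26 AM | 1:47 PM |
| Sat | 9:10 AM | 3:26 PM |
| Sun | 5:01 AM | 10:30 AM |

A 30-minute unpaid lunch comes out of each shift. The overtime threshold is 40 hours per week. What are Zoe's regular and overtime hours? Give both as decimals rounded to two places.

Tue: 10:05 AM–6:29 PM = 8 h 24 min; less 30 min break → 7 h 54 min
Wed: 5:27 AM–2:57 PM = 9 h 30 min; less 30 min break → 9 h 0 min
Thu: 11:10 AM–9:19 PM = 10 h 9 min; less 30 min break → 9 h 39 min
Fri: 6:26 AM–1:47 PM = 7 h 21 min; less 30 min break → 6 h 51 min
Sat: 9:10 AM–3:26 PM = 6 h 16 min; less 30 min break → 5 h 46 min
Sun: 5:01 AM–10:30 AM = 5 h 29 min; less 30 min break → 4 h 59 min
Total worked: 44 h 9 min = 44.15 h.
Threshold 40 h → overtime 4 h 9 min, regular 40 h 0 min.

Regular 40.00 hours, overtime 4.15 hours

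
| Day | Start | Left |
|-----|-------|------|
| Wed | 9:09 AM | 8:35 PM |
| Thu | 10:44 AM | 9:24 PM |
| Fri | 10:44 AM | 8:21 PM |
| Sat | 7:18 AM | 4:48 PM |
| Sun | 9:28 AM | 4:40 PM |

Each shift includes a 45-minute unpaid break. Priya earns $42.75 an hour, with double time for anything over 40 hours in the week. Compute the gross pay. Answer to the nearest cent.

$2109.00

Wed: 9:09 AM–8:35 PM = 11 h 26 min; less 45 min break → 10 h 41 min
Thu: 10:44 AM–9:24 PM = 10 h 40 min; less 45 min break → 9 h 55 min
Fri: 10:44 AM–8:21 PM = 9 h 37 min; less 45 min break → 8 h 52 min
Sat: 7:18 AM–4:48 PM = 9 h 30 min; less 45 min break → 8 h 45 min
Sun: 9:28 AM–4:40 PM = 7 h 12 min; less 45 min break → 6 h 27 min
Total worked: 44 h 40 min = 2680 min.
Regular 40 h 0 min = 2400 min at $42.75/h; overtime 4 h 40 min = 280 min at $85.50/h.
Pay = (2400 × $42.75 + 280 × $85.50) ÷ 60 = $2109.00.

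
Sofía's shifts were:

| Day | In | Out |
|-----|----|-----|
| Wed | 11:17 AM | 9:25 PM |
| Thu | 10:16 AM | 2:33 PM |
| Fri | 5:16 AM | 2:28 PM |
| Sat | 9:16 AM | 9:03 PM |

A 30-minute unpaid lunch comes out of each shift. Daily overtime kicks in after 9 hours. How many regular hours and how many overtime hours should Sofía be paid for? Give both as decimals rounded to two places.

Regular 30.48 hours, overtime 2.92 hours

Wed: 11:17 AM–9:25 PM = 10 h 8 min; less 30 min break → 9 h 38 min
Thu: 10:16 AM–2:33 PM = 4 h 17 min; less 30 min break → 3 h 47 min
Fri: 5:16 AM–2:28 PM = 9 h 12 min; less 30 min break → 8 h 42 min
Sat: 9:16 AM–9:03 PM = 11 h 47 min; less 30 min break → 11 h 17 min
Wed reg 9 h 0 min / OT 0 h 38 min; Thu reg 3 h 47 min / OT 0 h 0 min; Fri reg 8 h 42 min / OT 0 h 0 min; Sat reg 9 h 0 min / OT 2 h 17 min.
Totals: regular 30 h 29 min, overtime 2 h 55 min.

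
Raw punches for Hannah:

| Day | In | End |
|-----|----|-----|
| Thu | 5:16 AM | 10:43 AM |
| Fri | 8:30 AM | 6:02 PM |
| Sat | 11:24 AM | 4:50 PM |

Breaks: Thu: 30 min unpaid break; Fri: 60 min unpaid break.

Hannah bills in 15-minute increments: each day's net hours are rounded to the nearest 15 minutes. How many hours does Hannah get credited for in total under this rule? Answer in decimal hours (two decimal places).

Thu: 5:16 AM–10:43 AM = 5 h 27 min − 30 min = 4 h 57 min → rounds to 5 h 0 min
Fri: 8:30 AM–6:02 PM = 9 h 32 min − 60 min = 8 h 32 min → rounds to 8 h 30 min
Sat: 11:24 AM–4:50 PM = 5 h 26 min → rounds to 5 h 30 min
Total credited: 19 h 0 min.

19.00 hours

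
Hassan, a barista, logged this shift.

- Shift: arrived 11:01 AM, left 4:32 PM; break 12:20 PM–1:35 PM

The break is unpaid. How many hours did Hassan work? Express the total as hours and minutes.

4 h 16 min

Shift: 11:01 AM–4:32 PM = 5 h 31 min; less 75 min break → 4 h 16 min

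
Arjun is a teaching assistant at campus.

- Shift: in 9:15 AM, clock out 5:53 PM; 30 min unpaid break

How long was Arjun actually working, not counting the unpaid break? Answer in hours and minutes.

Shift: 9:15 AM–5:53 PM = 8 h 38 min; less 30 min break → 8 h 8 min

8 h 8 min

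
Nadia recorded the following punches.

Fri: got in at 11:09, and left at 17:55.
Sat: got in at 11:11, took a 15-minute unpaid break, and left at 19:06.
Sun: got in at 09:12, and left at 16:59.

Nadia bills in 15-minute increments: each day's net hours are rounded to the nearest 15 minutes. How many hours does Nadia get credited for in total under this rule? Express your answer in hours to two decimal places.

22.25 hours

Fri: 11:09–17:55 = 6 h 46 min → rounds to 6 h 45 min
Sat: 11:11–19:06 = 7 h 55 min − 15 min = 7 h 40 min → rounds to 7 h 45 min
Sun: 09:12–16:59 = 7 h 47 min → rounds to 7 h 45 min
Total credited: 22 h 15 min.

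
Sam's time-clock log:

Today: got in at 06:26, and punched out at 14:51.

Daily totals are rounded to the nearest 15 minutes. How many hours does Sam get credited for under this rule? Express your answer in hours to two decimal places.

Today: 06:26–14:51 = 8 h 25 min → rounds to 8 h 30 min

8.50 hours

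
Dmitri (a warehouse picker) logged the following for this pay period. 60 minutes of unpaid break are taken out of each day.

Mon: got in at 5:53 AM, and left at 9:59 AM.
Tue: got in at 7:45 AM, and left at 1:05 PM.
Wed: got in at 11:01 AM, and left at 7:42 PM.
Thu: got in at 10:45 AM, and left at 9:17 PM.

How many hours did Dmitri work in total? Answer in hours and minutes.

24 h 39 min

Mon: 5:53 AM–9:59 AM = 4 h 6 min; less 60 min break → 3 h 6 min
Tue: 7:45 AM–1:05 PM = 5 h 20 min; less 60 min break → 4 h 20 min
Wed: 11:01 AM–7:42 PM = 8 h 41 min; less 60 min break → 7 h 41 min
Thu: 10:45 AM–9:17 PM = 10 h 32 min; less 60 min break → 9 h 32 min
Total: 3 h 6 min + 4 h 20 min + 7 h 41 min + 9 h 32 min = 24 h 39 min.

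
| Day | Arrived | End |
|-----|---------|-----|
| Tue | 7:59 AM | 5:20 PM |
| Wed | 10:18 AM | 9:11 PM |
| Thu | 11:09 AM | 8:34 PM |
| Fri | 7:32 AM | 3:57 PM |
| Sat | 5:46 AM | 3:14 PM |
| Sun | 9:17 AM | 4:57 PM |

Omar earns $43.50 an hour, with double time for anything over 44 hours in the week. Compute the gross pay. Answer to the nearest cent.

Tue: 7:59 AM–5:20 PM = 9 h 21 min
Wed: 10:18 AM–9:11 PM = 10 h 53 min
Thu: 11:09 AM–8:34 PM = 9 h 25 min
Fri: 7:32 AM–3:57 PM = 8 h 25 min
Sat: 5:46 AM–3:14 PM = 9 h 28 min
Sun: 9:17 AM–4:57 PM = 7 h 40 min
Total worked: 55 h 12 min = 3312 min.
Regular 44 h 0 min = 2640 min at $43.50/h; overtime 11 h 12 min = 672 min at $87.00/h.
Pay = (2640 × $43.50 + 672 × $87.00) ÷ 60 = $2888.40.

$2888.40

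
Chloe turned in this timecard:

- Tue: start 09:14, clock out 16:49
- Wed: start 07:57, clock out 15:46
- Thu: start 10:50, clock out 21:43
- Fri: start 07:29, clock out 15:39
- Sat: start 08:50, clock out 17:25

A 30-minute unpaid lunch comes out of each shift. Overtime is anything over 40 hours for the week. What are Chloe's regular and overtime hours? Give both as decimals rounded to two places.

Regular 40.00 hours, overtime 0.53 hours

Tue: 09:14–16:49 = 7 h 35 min; less 30 min break → 7 h 5 min
Wed: 07:57–15:46 = 7 h 49 min; less 30 min break → 7 h 19 min
Thu: 10:50–21:43 = 10 h 53 min; less 30 min break → 10 h 23 min
Fri: 07:29–15:39 = 8 h 10 min; less 30 min break → 7 h 40 min
Sat: 08:50–17:25 = 8 h 35 min; less 30 min break → 8 h 5 min
Total worked: 40 h 32 min = 40.53 h.
Threshold 40 h → overtime 0 h 32 min, regular 40 h 0 min.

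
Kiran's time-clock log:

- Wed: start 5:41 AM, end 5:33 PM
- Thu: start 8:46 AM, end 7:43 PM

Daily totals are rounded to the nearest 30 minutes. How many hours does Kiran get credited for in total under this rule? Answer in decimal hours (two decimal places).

23.00 hours

Wed: 5:41 AM–5:33 PM = 11 h 52 min → rounds to 12 h 0 min
Thu: 8:46 AM–7:43 PM = 10 h 57 min → rounds to 11 h 0 min
Total credited: 23 h 0 min.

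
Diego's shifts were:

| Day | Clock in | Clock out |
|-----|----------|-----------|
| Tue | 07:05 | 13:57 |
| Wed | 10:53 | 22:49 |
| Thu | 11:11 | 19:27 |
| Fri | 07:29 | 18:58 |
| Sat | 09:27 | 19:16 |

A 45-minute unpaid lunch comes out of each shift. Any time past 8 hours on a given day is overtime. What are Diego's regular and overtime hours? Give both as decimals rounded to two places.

Tue: 07:05–13:57 = 6 h 52 min; less 45 min break → 6 h 7 min
Wed: 10:53–22:49 = 11 h 56 min; less 45 min break → 11 h 11 min
Thu: 11:11–19:27 = 8 h 16 min; less 45 min break → 7 h 31 min
Fri: 07:29–18:58 = 11 h 29 min; less 45 min break → 10 h 44 min
Sat: 09:27–19:16 = 9 h 49 min; less 45 min break → 9 h 4 min
Tue reg 6 h 7 min / OT 0 h 0 min; Wed reg 8 h 0 min / OT 3 h 11 min; Thu reg 7 h 31 min / OT 0 h 0 min; Fri reg 8 h 0 min / OT 2 h 44 min; Sat reg 8 h 0 min / OT 1 h 4 min.
Totals: regular 37 h 38 min, overtime 6 h 59 min.

Regular 37.63 hours, overtime 6.98 hours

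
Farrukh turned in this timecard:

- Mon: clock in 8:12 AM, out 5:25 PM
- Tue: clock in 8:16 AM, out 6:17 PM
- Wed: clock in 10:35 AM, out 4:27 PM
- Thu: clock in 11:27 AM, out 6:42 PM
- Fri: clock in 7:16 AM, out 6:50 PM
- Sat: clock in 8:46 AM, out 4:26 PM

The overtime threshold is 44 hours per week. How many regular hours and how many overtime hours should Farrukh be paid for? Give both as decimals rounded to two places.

Regular 44.00 hours, overtime 7.58 hours

Mon: 8:12 AM–5:25 PM = 9 h 13 min
Tue: 8:16 AM–6:17 PM = 10 h 1 min
Wed: 10:35 AM–4:27 PM = 5 h 52 min
Thu: 11:27 AM–6:42 PM = 7 h 15 min
Fri: 7:16 AM–6:50 PM = 11 h 34 min
Sat: 8:46 AM–4:26 PM = 7 h 40 min
Total worked: 51 h 35 min = 51.58 h.
Threshold 44 h → overtime 7 h 35 min, regular 44 h 0 min.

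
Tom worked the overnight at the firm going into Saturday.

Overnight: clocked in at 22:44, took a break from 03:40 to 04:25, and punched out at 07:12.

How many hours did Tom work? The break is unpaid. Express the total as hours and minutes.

7 h 43 min

Overnight: 22:44 → midnight = 1 h 16 min; midnight → 07:12 = 7 h 12 min; span 8 h 28 min; less 45 min break → 7 h 43 min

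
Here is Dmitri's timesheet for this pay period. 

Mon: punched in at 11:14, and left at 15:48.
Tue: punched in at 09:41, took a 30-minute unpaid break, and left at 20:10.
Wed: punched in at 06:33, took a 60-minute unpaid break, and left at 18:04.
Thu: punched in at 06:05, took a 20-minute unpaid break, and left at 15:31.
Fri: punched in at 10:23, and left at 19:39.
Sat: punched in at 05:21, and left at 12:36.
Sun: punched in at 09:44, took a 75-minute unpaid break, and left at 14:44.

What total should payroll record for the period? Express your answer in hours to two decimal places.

54.43 hours

Mon: 11:14–15:48 = 4 h 34 min
Tue: 09:41–20:10 = 10 h 29 min; less 30 min break → 9 h 59 min
Wed: 06:33–18:04 = 11 h 31 min; less 60 min break → 10 h 31 min
Thu: 06:05–15:31 = 9 h 26 min; less 20 min break → 9 h 6 min
Fri: 10:23–19:39 = 9 h 16 min
Sat: 05:21–12:36 = 7 h 15 min
Sun: 09:44–14:44 = 5 h 0 min; less 75 min break → 3 h 45 min
Total: 4 h 34 min + 9 h 59 min + 10 h 31 min + 9 h 6 min + 9 h 16 min + 7 h 15 min + 3 h 45 min = 54 h 26 min.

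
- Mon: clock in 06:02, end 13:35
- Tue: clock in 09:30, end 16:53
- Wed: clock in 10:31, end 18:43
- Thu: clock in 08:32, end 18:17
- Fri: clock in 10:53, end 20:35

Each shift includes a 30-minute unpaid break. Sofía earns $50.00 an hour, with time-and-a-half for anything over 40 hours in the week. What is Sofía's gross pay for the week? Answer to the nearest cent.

$2006.25

Mon: 06:02–13:35 = 7 h 33 min; less 30 min break → 7 h 3 min
Tue: 09:30–16:53 = 7 h 23 min; less 30 min break → 6 h 53 min
Wed: 10:31–18:43 = 8 h 12 min; less 30 min break → 7 h 42 min
Thu: 08:32–18:17 = 9 h 45 min; less 30 min break → 9 h 15 min
Fri: 10:53–20:35 = 9 h 42 min; less 30 min break → 9 h 12 min
Total worked: 40 h 5 min = 2405 min.
Regular 40 h 0 min = 2400 min at $50.00/h; overtime 0 h 5 min = 5 min at $75.00/h.
Pay = (2400 × $50.00 + 5 × $75.00) ÷ 60 = $2006.25.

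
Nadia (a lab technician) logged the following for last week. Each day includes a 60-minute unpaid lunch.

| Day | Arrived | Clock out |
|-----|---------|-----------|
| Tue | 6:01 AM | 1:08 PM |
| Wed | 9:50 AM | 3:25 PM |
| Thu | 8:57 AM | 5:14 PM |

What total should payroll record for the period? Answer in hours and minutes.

17 h 59 min

Tue: 6:01 AM–1:08 PM = 7 h 7 min; less 60 min break → 6 h 7 min
Wed: 9:50 AM–3:25 PM = 5 h 35 min; less 60 min break → 4 h 35 min
Thu: 8:57 AM–5:14 PM = 8 h 17 min; less 60 min break → 7 h 17 min
Total: 6 h 7 min + 4 h 35 min + 7 h 17 min = 17 h 59 min.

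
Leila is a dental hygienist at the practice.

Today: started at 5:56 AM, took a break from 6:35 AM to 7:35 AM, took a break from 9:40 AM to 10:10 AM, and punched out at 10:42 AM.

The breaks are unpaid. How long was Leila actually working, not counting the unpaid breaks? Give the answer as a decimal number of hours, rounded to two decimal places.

Today: 5:56 AM–10:42 AM = 4 h 46 min; less 90 min break → 3 h 16 min

3.27 hours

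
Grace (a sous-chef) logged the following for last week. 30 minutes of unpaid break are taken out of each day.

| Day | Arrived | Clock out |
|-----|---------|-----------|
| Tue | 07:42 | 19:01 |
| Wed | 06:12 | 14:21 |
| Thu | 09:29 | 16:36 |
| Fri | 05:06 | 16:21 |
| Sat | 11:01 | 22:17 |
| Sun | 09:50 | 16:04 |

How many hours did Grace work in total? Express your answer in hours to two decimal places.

Tue: 07:42–19:01 = 11 h 19 min; less 30 min break → 10 h 49 min
Wed: 06:12–14:21 = 8 h 9 min; less 30 min break → 7 h 39 min
Thu: 09:29–16:36 = 7 h 7 min; less 30 min break → 6 h 37 min
Fri: 05:06–16:21 = 11 h 15 min; less 30 min break → 10 h 45 min
Sat: 11:01–22:17 = 11 h 16 min; less 30 min break → 10 h 46 min
Sun: 09:50–16:04 = 6 h 14 min; less 30 min break → 5 h 44 min
Total: 10 h 49 min + 7 h 39 min + 6 h 37 min + 10 h 45 min + 10 h 46 min + 5 h 44 min = 52 h 20 min.

52.33 hours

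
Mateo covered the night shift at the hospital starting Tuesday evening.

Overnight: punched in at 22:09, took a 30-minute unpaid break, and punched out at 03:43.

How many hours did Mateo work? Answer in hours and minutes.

5 h 4 min

Overnight: 22:09 → midnight = 1 h 51 min; midnight → 03:43 = 3 h 43 min; span 5 h 34 min; less 30 min break → 5 h 4 min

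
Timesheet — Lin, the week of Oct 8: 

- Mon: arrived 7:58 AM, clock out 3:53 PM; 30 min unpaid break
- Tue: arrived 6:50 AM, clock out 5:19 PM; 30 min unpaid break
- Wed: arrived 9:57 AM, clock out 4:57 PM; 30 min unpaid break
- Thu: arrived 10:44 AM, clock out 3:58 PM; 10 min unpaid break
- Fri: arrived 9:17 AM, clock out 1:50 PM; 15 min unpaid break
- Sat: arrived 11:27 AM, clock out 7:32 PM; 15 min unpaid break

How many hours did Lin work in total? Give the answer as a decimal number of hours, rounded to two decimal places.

41.10 hours

Mon: 7:58 AM–3:53 PM = 7 h 55 min; less 30 min break → 7 h 25 min
Tue: 6:50 AM–5:19 PM = 10 h 29 min; less 30 min break → 9 h 59 min
Wed: 9:57 AM–4:57 PM = 7 h 0 min; less 30 min break → 6 h 30 min
Thu: 10:44 AM–3:58 PM = 5 h 14 min; less 10 min break → 5 h 4 min
Fri: 9:17 AM–1:50 PM = 4 h 33 min; less 15 min break → 4 h 18 min
Sat: 11:27 AM–7:32 PM = 8 h 5 min; less 15 min break → 7 h 50 min
Total: 7 h 25 min + 9 h 59 min + 6 h 30 min + 5 h 4 min + 4 h 18 min + 7 h 50 min = 41 h 6 min.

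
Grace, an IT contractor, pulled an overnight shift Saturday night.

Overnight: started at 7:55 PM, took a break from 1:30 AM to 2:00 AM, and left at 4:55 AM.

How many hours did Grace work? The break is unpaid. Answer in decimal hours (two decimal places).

Overnight: 7:55 PM → midnight = 4 h 5 min; midnight → 4:55 AM = 4 h 55 min; span 9 h 0 min; less 30 min break → 8 h 30 min

8.50 hours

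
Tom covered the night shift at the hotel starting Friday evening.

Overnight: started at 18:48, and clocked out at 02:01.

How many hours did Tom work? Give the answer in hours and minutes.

Overnight: 18:48 → midnight = 5 h 12 min; midnight → 02:01 = 2 h 1 min; span 7 h 13 min

7 h 13 min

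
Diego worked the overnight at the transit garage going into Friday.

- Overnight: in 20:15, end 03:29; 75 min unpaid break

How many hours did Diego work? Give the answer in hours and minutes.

Overnight: 20:15 → midnight = 3 h 45 min; midnight → 03:29 = 3 h 29 min; span 7 h 14 min; less 75 min break → 5 h 59 min

5 h 59 min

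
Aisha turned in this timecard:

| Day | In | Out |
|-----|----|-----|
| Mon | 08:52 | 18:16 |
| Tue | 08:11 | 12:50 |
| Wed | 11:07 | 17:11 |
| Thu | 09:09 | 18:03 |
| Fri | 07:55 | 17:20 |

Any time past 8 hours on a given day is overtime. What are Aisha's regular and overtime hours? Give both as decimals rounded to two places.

Mon: 08:52–18:16 = 9 h 24 min
Tue: 08:11–12:50 = 4 h 39 min
Wed: 11:07–17:11 = 6 h 4 min
Thu: 09:09–18:03 = 8 h 54 min
Fri: 07:55–17:20 = 9 h 25 min
Mon reg 8 h 0 min / OT 1 h 24 min; Tue reg 4 h 39 min / OT 0 h 0 min; Wed reg 6 h 4 min / OT 0 h 0 min; Thu reg 8 h 0 min / OT 0 h 54 min; Fri reg 8 h 0 min / OT 1 h 25 min.
Totals: regular 34 h 43 min, overtime 3 h 43 min.

Regular 34.72 hours, overtime 3.72 hours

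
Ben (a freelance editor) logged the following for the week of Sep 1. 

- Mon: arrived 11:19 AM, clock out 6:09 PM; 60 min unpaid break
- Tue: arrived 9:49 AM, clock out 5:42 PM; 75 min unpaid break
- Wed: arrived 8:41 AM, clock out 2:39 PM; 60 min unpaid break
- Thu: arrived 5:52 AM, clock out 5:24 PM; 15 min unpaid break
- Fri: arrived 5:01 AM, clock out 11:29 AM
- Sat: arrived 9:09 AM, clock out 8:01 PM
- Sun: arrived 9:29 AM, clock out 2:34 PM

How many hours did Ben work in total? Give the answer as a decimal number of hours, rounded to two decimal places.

51.13 hours

Mon: 11:19 AM–6:09 PM = 6 h 50 min; less 60 min break → 5 h 50 min
Tue: 9:49 AM–5:42 PM = 7 h 53 min; less 75 min break → 6 h 38 min
Wed: 8:41 AM–2:39 PM = 5 h 58 min; less 60 min break → 4 h 58 min
Thu: 5:52 AM–5:24 PM = 11 h 32 min; less 15 min break → 11 h 17 min
Fri: 5:01 AM–11:29 AM = 6 h 28 min
Sat: 9:09 AM–8:01 PM = 10 h 52 min
Sun: 9:29 AM–2:34 PM = 5 h 5 min
Total: 5 h 50 min + 6 h 38 min + 4 h 58 min + 11 h 17 min + 6 h 28 min + 10 h 52 min + 5 h 5 min = 51 h 8 min.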